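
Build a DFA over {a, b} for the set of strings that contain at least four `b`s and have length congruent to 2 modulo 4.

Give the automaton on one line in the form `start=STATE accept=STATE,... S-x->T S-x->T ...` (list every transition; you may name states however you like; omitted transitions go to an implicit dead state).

start=q0 accept=q18 q0-a->q1 q0-b->q2 q1-a->q3 q1-b->q4 q2-a->q4 q2-b->q5 q3-a->q6 q3-b->q7 q4-a->q7 q4-b->q8 q5-a->q8 q5-b->q9 q6-a->q0 q6-b->q10 q7-a->q10 q7-b->q11 q8-a->q11 q8-b->q12 q9-a->q12 q9-b->q13 q10-a->q2 q10-b->q14 q11-a->q14 q11-b->q15 q12-a->q15 q12-b->q16 q13-a->q16 q13-b->q16 q14-a->q5 q14-b->q17 q15-a->q17 q15-b->q18 q16-a->q18 q16-b->q18 q17-a->q9 q17-b->q19 q18-a->q19 q18-b->q19 q19-a->q13 q19-b->q13

Run two small machines in parallel and take their product. One (6 states) tracks the count of `b`s, saturating at 5; the other (4 states) tracks the input length modulo 4. Each combined state is a pair, one component from each; accept when both components accept. Minimizing collapses redundant product states.
A 20-state machine:
          a    b  
>  q0     q1   q2 
   q1     q3   q4 
   q2     q4   q5 
   q3     q6   q7 
   q4     q7   q8 
   q5     q8   q9 
   q6     q0  q10 
   q7    q10  q11 
   q8    q11  q12 
   q9    q12  q13 
   q10    q2  q14 
   q11   q14  q15 
   q12   q15  q16 
   q13   q16  q16 
   q14    q5  q17 
   q15   q17  q18 
   q16   q18  q18 
   q17    q9  q19 
 * q18   q19  q19 
   q19   q13  q13 
(> = start, * = accepting)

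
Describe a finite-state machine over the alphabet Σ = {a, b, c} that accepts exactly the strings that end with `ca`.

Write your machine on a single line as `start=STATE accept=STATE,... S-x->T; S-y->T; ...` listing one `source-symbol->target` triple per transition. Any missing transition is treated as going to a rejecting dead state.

Remember how much of `ca` the current input suffix matches. State q0 means no match yet; q1 means the last symbol is `c`; q2 means the last 2 symbols are `ca`. Only q2 accepts. On a mismatch, fall back to the longest proper suffix that is still a prefix of `ca`.
        a   b   c  
>  q0   q0  q0  q1 
   q1   q2  q0  q1 
 * q2   q0  q0  q1 
(> = start, * = accepting)

start=q0; accept=q2; q0-a->q0; q0-b->q0; q0-c->q1; q1-a->q2; q1-b->q0; q1-c->q1; q2-a->q0; q2-b->q0; q2-c->q1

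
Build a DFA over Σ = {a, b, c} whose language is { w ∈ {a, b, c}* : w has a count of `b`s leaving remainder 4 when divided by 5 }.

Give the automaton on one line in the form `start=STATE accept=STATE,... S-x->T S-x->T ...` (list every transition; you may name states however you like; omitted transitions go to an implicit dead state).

start=q0 accept=q4 q0-a->q0 q0-b->q1 q0-c->q0 q1-a->q1 q1-b->q2 q1-c->q1 q2-a->q2 q2-b->q3 q2-c->q2 q3-a->q3 q3-b->q4 q3-c->q3 q4-a->q4 q4-b->q0 q4-c->q4

The only thing that matters is how many `b`s have appeared, reduced mod 5. Use one state per residue: q0 for 0, …, q4 for 4. Reading `b` moves to the next residue; anything else stays put. q4 is accepting.
5 states suffice.
        a   b   c  
>  q0   q0  q1  q0 
   q1   q1  q2  q1 
   q2   q2  q3  q2 
   q3   q3  q4  q3 
 * q4   q4  q0  q4 
(> = start, * = accepting)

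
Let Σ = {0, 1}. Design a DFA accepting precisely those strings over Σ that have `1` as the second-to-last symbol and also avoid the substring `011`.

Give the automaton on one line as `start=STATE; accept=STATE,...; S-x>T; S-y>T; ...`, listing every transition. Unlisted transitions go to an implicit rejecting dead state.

start=A; accept=E,F; A-0>B; A-1>C; B-0>B; B-1>D; C-0>E; C-1>F; D-0>E; D-1>G; E-0>B; E-1>D; F-0>E; F-1>F; G-0>G; G-1>G

Handle the two conditions separately and then intersect. The first has 7 states tracking the last 2 symbols read; the second has 4 states tracking partial matches of the forbidden pattern `011`. A product state is a pair (one from each), accepting exactly when both do. After merging equivalent states the machine shrinks.
With 7 states:
       0  1 
>  A   B  C 
   B   B  D 
   C   E  F 
   D   E  G 
 * E   B  D 
 * F   E  F 
   G   G  G 
(> = start, * = accepting)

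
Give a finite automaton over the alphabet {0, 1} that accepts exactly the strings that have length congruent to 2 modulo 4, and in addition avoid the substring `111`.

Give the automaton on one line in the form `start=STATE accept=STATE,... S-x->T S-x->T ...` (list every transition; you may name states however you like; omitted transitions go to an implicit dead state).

start=q0 accept=q3,q4,q5 q0-0->q1 q0-1->q2 q1-0->q3 q1-1->q4 q2-0->q3 q2-1->q5 q3-0->q6 q3-1->q7 q4-0->q6 q4-1->q8 q5-0->q6 q5-1->q9 q6-0->q0 q6-1->q10 q7-0->q0 q7-1->q11 q8-0->q0 q8-1->q9 q9-0->q9 q9-1->q9 q10-0->q1 q10-1->q12 q11-0->q1 q11-1->q9 q12-0->q3 q12-1->q9

Build one automaton per condition and run them in lockstep. One (4 states) tracks the input length modulo 4; the other (4 states) tracks partial matches of the forbidden pattern `111`. Each combined state is a pair, one component from each; accept when both components accept. Equivalent product states are then merged.
With 13 states:
          0    1  
>  q0     q1   q2 
   q1     q3   q4 
   q2     q3   q5 
 * q3     q6   q7 
 * q4     q6   q8 
 * q5     q6   q9 
   q6     q0  q10 
   q7     q0  q11 
   q8     q0   q9 
   q9     q9   q9 
   q10    q1  q12 
   q11    q1   q9 
   q12    q3   q9 
(> = start, * = accepting)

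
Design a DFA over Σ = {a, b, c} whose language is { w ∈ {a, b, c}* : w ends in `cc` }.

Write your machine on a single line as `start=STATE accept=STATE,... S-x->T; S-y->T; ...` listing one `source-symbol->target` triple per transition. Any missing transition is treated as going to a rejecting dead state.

start=s0; accept=s2; s0-a->s0; s0-b->s0; s0-c->s1; s1-a->s0; s1-b->s0; s1-c->s2; s2-a->s0; s2-b->s0; s2-c->s2

Remember how much of `cc` the current input suffix matches. State s0 means no match yet; s1 means the last symbol is `c`; s2 means the last 2 symbols are `cc`. Only s2 accepts. On a mismatch, fall back to the longest proper suffix that is still a prefix of `cc`.
A 3-state machine:
        a   b   c  
>  s0   s0  s0  s1 
   s1   s0  s0  s2 
 * s2   s0  s0  s2 
(> = start, * = accepting)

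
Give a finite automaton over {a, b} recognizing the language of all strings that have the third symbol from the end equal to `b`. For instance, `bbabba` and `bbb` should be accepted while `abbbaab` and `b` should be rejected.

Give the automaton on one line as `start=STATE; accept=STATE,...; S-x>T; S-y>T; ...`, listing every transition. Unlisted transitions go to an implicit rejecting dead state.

start=q0; accept=q11,q12,q13,q14; q0-a>q1; q0-b>q2; q1-a>q3; q1-b>q4; q2-a>q5; q2-b>q6; q3-a>q7; q3-b>q8; q4-a>q9; q4-b>q10; q5-a>q11; q5-b>q12; q6-a>q13; q6-b>q14; q7-a>q7; q7-b>q8; q8-a>q9; q8-b>q10; q9-a>q11; q9-b>q12; q10-a>q13; q10-b>q14; q11-a>q7; q11-b>q8; q12-a>q9; q12-b>q10; q13-a>q11; q13-b>q12; q14-a>q13; q14-b>q14

Because acceptance depends on a position counted from the end, the machine has to buffer the most recent 3 symbols. Make each state the string of the last up-to-3 symbols read; on input `x` shift the window left and append `x`. Accept when the buffered window has length 3 and begins with `b`.
A 15-state machine:
          a    b  
>  q0     q1   q2 
   q1     q3   q4 
   q2     q5   q6 
   q3     q7   q8 
   q4     q9  q10 
   q5    q11  q12 
   q6    q13  q14 
   q7     q7   q8 
   q8     q9  q10 
   q9    q11  q12 
   q10   q13  q14 
 * q11    q7   q8 
 * q12    q9  q10 
 * q13   q11  q12 
 * q14   q13  q14 
(> = start, * = accepting)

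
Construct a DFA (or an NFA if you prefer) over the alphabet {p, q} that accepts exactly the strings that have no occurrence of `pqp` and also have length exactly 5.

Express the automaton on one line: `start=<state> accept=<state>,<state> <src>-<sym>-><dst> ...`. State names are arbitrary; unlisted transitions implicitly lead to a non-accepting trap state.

start=s0 accept=s14,s15,s17 s0-p->s1 s0-q->s2 s1-p->s3 s1-q->s4 s2-p->s3 s2-q->s5 s3-p->s6 s3-q->s7 s4-p->s8 s4-q->s9 s5-p->s6 s5-q->s9 s6-p->s10 s6-q->s11 s7-p->s12 s7-q->s13 s8-p->s12 s8-q->s12 s9-p->s10 s9-q->s13 s10-p->s14 s10-q->s15 s11-p->s16 s11-q->s17 s12-p->s16 s12-q->s16 s13-p->s14 s13-q->s17 s14-p->s18 s14-q->s19 s15-p->s20 s15-q->s21 s16-p->s20 s16-q->s20 s17-p->s18 s17-q->s21 s18-p->s18 s18-q->s19 s19-p->s20 s19-q->s21 s20-p->s20 s20-q->s20 s21-p->s18 s21-q->s21

Run two small machines in parallel and take their product. The first has 4 states tracking partial matches of the forbidden pattern `pqp`; the second has 7 states tracking the input length, saturating at 6. A product state is a pair (one from each), accepting exactly when both do.
With 22 states:
          p    q  
>  s0     s1   s2 
   s1     s3   s4 
   s2     s3   s5 
   s3     s6   s7 
   s4     s8   s9 
   s5     s6   s9 
   s6    s10  s11 
   s7    s12  s13 
   s8    s12  s12 
   s9    s10  s13 
   s10   s14  s15 
   s11   s16  s17 
   s12   s16  s16 
   s13   s14  s17 
 * s14   s18  s19 
 * s15   s20  s21 
   s16   s20  s20 
 * s17   s18  s21 
   s18   s18  s19 
   s19   s20  s21 
   s20   s20  s20 
   s21   s18  s21 
(> = start, * = accepting)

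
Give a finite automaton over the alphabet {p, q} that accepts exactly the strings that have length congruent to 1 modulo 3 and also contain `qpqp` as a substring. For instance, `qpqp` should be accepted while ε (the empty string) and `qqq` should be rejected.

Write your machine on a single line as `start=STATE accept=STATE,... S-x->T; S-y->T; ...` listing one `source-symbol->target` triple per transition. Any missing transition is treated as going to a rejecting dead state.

start=S0; accept=S11; S0-p->S1; S0-q->S2; S1-p->S3; S1-q->S4; S2-p->S5; S2-q->S4; S3-p->S0; S3-q->S6; S4-p->S7; S4-q->S6; S5-p->S0; S5-q->S8; S6-p->S9; S6-q->S2; S7-p->S1; S7-q->S10; S8-p->S11; S8-q->S2; S9-p->S3; S9-q->S12; S10-p->S13; S10-q->S4; S11-p->S13; S11-q->S13; S12-p->S14; S12-q->S6; S13-p->S14; S13-q->S14; S14-p->S11; S14-q->S11

Build one automaton per condition and run them in lockstep. The first has 3 states tracking the input length modulo 3; the second has 5 states tracking whether and how much of `qpqp` has been seen. A product state is a pair (one from each), accepting exactly when both do.
With 15 states:
          p    q  
>  S0     S1   S2 
   S1     S3   S4 
   S2     S5   S4 
   S3     S0   S6 
   S4     S7   S6 
   S5     S0   S8 
   S6     S9   S2 
   S7     S1  S10 
   S8    S11   S2 
   S9     S3  S12 
   S10   S13   S4 
 * S11   S13  S13 
   S12   S14   S6 
   S13   S14  S14 
   S14   S11  S11 
(> = start, * = accepting)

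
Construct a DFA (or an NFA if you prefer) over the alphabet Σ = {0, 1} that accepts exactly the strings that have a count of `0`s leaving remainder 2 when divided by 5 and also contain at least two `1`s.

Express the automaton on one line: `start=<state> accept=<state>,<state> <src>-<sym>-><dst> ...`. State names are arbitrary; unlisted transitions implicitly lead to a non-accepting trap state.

start=A accept=L A-0->B A-1->C B-0->D B-1->E C-0->E C-1->F D-0->G D-1->H E-0->H E-1->I F-0->I F-1->F G-0->J G-1->K H-0->K H-1->L I-0->L I-1->I J-0->A J-1->M K-0->M K-1->N L-0->N L-1->L M-0->C M-1->O N-0->O N-1->N O-0->F O-1->O

Handle the two conditions separately and then intersect. One (5 states) tracks the count of `0`s modulo 5; the other (4 states) tracks the count of `1`s, saturating at 3. Each combined state is a pair, one component from each; accept when both components accept. Minimizing collapses redundant product states.
       0  1 
>  A   B  C 
   B   D  E 
   C   E  F 
   D   G  H 
   E   H  I 
   F   I  F 
   G   J  K 
   H   K  L 
   I   L  I 
   J   A  M 
   K   M  N 
 * L   N  L 
   M   C  O 
   N   O  N 
   O   F  O 
(> = start, * = accepting)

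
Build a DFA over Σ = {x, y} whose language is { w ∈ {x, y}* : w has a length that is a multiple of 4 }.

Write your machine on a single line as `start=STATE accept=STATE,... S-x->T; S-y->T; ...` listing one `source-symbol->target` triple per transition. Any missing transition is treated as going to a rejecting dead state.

Only the length mod 4 matters, so use a 4-cycle: from any state, every input symbol moves to the next state, wrapping D back to A. Mark A accepting.
With 4 states:
       x  y 
>* A   B  B 
   B   C  C 
   C   D  D 
   D   A  A 
(> = start, * = accepting)

start=A; accept=A; A-x->B; A-y->B; B-x->C; B-y->C; C-x->D; C-y->D; D-x->A; D-y->A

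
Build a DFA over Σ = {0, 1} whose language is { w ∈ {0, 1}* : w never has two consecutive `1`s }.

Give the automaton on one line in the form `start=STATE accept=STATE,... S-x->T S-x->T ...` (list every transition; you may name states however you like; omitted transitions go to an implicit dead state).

This is the complement of 'contains `11`'. Use the same substring-matching states — A through C holding how much of `11` has just been matched — but flip the accepting set: everything except the trap C accepts.
A 3-state machine:
       0  1 
>* A   A  B 
 * B   A  C 
   C   C  C 
(> = start, * = accepting)

start=A accept=A,B A-0->A A-1->B B-0->A B-1->C C-0->C C-1->C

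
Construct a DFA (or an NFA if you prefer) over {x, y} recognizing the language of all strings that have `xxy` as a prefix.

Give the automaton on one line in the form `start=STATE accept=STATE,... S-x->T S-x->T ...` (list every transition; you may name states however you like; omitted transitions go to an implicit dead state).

start=s0 accept=s3 s0-x->s1 s0-y->s4 s1-x->s2 s1-y->s4 s2-x->s4 s2-y->s3 s3-x->s3 s3-y->s3 s4-x->s4 s4-y->s4

Check the first 3 symbols one by one: s0 through s2 record how many have matched `xxy` so far; any wrong symbol goes to the dead state s4. After all 3 match we enter the accepting sink s3.
A 5-state machine:
        x   y  
>  s0   s1  s4 
   s1   s2  s4 
   s2   s4  s3 
 * s3   s3  s3 
   s4   s4  s4 
(> = start, * = accepting)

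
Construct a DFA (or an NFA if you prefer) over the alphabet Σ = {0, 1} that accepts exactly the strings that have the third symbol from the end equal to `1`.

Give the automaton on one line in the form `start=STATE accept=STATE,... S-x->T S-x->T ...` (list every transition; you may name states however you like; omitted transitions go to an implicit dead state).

start=A accept=L,M,N,O A-0->B A-1->C B-0->D B-1->E C-0->F C-1->G D-0->H D-1->I E-0->J E-1->K F-0->L F-1->M G-0->N G-1->O H-0->H H-1->I I-0->J I-1->K J-0->L J-1->M K-0->N K-1->O L-0->H L-1->I M-0->J M-1->K N-0->L N-1->M O-0->N O-1->O

Because acceptance depends on a position counted from the end, the machine has to buffer the most recent 3 symbols. Make each state the string of the last up-to-3 symbols read; on input `x` shift the window left and append `x`. Accept when the buffered window has length 3 and begins with `1`.
15 states suffice.
       0  1 
>  A   B  C 
   B   D  E 
   C   F  G 
   D   H  I 
   E   J  K 
   F   L  M 
   G   N  O 
   H   H  I 
   I   J  K 
   J   L  M 
   K   N  O 
 * L   H  I 
 * M   J  K 
 * N   L  M 
 * O   N  O 
(> = start, * = accepting)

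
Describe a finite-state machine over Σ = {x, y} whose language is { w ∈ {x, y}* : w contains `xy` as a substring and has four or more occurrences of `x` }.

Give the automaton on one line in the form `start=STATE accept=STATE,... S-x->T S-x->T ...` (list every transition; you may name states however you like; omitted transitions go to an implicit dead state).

Run two small machines in parallel and take their product. One (3 states) tracks whether and how much of `xy` has been seen; the other (6 states) tracks the count of `x`s, saturating at 5. Each combined state is a pair, one component from each; accept when both components accept.
          x    y  
>  q0     q1   q0 
   q1     q2   q3 
   q2     q4   q5 
   q3     q5   q3 
   q4     q6   q7 
   q5     q7   q5 
   q6     q8   q9 
   q7     q9   q7 
   q8     q8  q10 
 * q9    q10   q9 
 * q10   q10  q10 
(> = start, * = accepting)

start=q0 accept=q9,q10 q0-x->q1 q0-y->q0 q1-x->q2 q1-y->q3 q2-x->q4 q2-y->q5 q3-x->q5 q3-y->q3 q4-x->q6 q4-y->q7 q5-x->q7 q5-y->q5 q6-x->q8 q6-y->q9 q7-x->q9 q7-y->q7 q8-x->q8 q8-y->q10 q9-x->q10 q9-y->q9 q10-x->q10 q10-y->q10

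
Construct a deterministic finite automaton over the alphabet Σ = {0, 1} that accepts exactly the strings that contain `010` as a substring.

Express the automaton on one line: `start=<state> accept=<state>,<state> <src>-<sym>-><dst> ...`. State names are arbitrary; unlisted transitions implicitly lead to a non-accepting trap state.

States q0..q2 record the length of the longest prefix of `010` that matches the current input suffix. Reaching q3 means `010` has been seen, and we stay there forever. Accept from q3.
        0   1  
>  q0   q1  q0 
   q1   q1  q2 
   q2   q3  q0 
 * q3   q3  q3 
(> = start, * = accepting)

start=q0 accept=q3 q0-0->q1 q0-1->q0 q1-0->q1 q1-1->q2 q2-0->q3 q2-1->q0 q3-0->q3 q3-1->q3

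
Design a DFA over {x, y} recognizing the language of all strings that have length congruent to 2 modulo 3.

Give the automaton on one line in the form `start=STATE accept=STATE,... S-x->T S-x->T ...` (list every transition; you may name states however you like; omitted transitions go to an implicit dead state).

start=A accept=C A-x->B A-y->B B-x->C B-y->C C-x->A C-y->A

Count input length modulo 3: every symbol advances one step around the cycle A → B → C → A. Accept at C.
With 3 states:
       x  y 
>  A   B  B 
   B   C  C 
 * C   A  A 
(> = start, * = accepting)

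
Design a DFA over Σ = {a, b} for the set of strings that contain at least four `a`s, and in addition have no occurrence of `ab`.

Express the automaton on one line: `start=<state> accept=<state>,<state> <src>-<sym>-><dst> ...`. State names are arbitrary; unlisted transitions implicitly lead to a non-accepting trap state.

Handle the two conditions separately and then intersect. One (6 states) tracks the count of `a`s, saturating at 5; the other (3 states) tracks partial matches of the forbidden pattern `ab`. Each combined state is a pair, one component from each; accept when both components accept.
          a    b  
>  S0     S1   S0 
   S1     S2   S3 
   S2     S4   S5 
   S3     S5   S3 
   S4     S6   S7 
   S5     S7   S5 
 * S6     S8   S9 
   S7     S9   S7 
 * S8     S8  S10 
   S9    S10   S9 
   S10   S10  S10 
(> = start, * = accepting)

start=S0 accept=S6,S8 S0-a->S1 S0-b->S0 S1-a->S2 S1-b->S3 S2-a->S4 S2-b->S5 S3-a->S5 S3-b->S3 S4-a->S6 S4-b->S7 S5-a->S7 S5-b->S5 S6-a->S8 S6-b->S9 S7-a->S9 S7-b->S7 S8-a->S8 S8-b->S10 S9-a->S10 S9-b->S9 S10-a->S10 S10-b->S10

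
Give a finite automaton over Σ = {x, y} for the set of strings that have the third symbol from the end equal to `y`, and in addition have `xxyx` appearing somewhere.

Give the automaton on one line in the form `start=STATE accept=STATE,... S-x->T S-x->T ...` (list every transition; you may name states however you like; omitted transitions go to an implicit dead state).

start=q0 accept=q16,q17,q21,q22 q0-x->q1 q0-y->q2 q1-x->q3 q1-y->q4 q2-x->q5 q2-y->q6 q3-x->q7 q3-y->q8 q4-x->q9 q4-y->q10 q5-x->q11 q5-y->q12 q6-x->q13 q6-y->q14 q7-x->q7 q7-y->q8 q8-x->q15 q8-y->q10 q9-x->q11 q9-y->q12 q10-x->q13 q10-y->q14 q11-x->q7 q11-y->q8 q12-x->q9 q12-y->q10 q13-x->q11 q13-y->q12 q14-x->q13 q14-y->q14 q15-x->q16 q15-y->q17 q16-x->q18 q16-y->q19 q17-x->q15 q17-y->q20 q18-x->q18 q18-y->q19 q19-x->q15 q19-y->q20 q20-x->q21 q20-y->q22 q21-x->q16 q21-y->q17 q22-x->q21 q22-y->q22

Run two small machines in parallel and take their product. The first has 15 states tracking the last 3 symbols read; the second has 5 states tracking whether and how much of `xxyx` has been seen. A product state is a pair (one from each), accepting exactly when both do.
With 23 states:
          x    y  
>  q0     q1   q2 
   q1     q3   q4 
   q2     q5   q6 
   q3     q7   q8 
   q4     q9  q10 
   q5    q11  q12 
   q6    q13  q14 
   q7     q7   q8 
   q8    q15  q10 
   q9    q11  q12 
   q10   q13  q14 
   q11    q7   q8 
   q12    q9  q10 
   q13   q11  q12 
   q14   q13  q14 
   q15   q16  q17 
 * q16   q18  q19 
 * q17   q15  q20 
   q18   q18  q19 
   q19   q15  q20 
   q20   q21  q22 
 * q21   q16  q17 
 * q22   q21  q22 
(> = start, * = accepting)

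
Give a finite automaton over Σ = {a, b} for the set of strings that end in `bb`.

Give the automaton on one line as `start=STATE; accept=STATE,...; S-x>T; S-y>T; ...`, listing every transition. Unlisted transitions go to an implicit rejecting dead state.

Remember how much of `bb` the current input suffix matches. State S0 means no match yet; S1 means the last symbol is `b`; S2 means the last 2 symbols are `bb`. Only S2 accepts. On a mismatch, fall back to the longest proper suffix that is still a prefix of `bb`.
With 3 states:
        a   b  
>  S0   S0  S1 
   S1   S0  S2 
 * S2   S0  S2 
(> = start, * = accepting)

start=S0; accept=S2; S0-a>S0; S0-b>S1; S1-a>S0; S1-b>S2; S2-a>S0; S2-b>S2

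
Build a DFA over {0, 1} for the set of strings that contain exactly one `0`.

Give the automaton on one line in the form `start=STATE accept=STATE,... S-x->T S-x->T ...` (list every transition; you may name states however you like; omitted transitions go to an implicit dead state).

start=A accept=B A-0->B A-1->A B-0->C B-1->B C-0->C C-1->C

Count `0`s, saturating at 2: state A means no `0` yet, B means one `0` seen, C means more than one. Each `0` increments (capped at C); other symbols loop. Accept from {B}.
       0  1 
>  A   B  A 
 * B   C  B 
   C   C  C 
(> = start, * = accepting)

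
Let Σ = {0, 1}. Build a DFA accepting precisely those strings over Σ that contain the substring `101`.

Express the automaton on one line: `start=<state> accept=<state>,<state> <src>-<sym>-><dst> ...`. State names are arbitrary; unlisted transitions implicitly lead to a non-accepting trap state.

States q0..q2 record the length of the longest prefix of `101` that matches the current input suffix. Reaching q3 means `101` has been seen, and we stay there forever. Accept from q3.
With 4 states:
        0   1  
>  q0   q0  q1 
   q1   q2  q1 
   q2   q0  q3 
 * q3   q3  q3 
(> = start, * = accepting)

start=q0 accept=q3 q0-0->q0 q0-1->q1 q1-0->q2 q1-1->q1 q2-0->q0 q2-1->q3 q3-0->q3 q3-1->q3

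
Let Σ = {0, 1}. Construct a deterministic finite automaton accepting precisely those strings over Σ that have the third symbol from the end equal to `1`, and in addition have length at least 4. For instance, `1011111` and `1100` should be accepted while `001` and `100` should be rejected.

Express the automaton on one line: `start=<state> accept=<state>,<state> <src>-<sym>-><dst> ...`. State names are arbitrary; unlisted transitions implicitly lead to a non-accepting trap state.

Run two small machines in parallel and take their product. The first has 15 states tracking the last 3 symbols read; the second has 6 states tracking the input length, saturating at 5. A product state is a pair (one from each), accepting exactly when both do. After merging equivalent states the machine shrinks.
A 9-state machine:
        0   1  
>  S0   S1  S1 
   S1   S1  S2 
   S2   S3  S4 
   S3   S5  S6 
   S4   S7  S8 
 * S5   S1  S2 
 * S6   S3  S4 
 * S7   S5  S6 
 * S8   S7  S8 
(> = start, * = accepting)

start=S0 accept=S5,S6,S7,S8 S0-0->S1 S0-1->S1 S1-0->S1 S1-1->S2 S2-0->S3 S2-1->S4 S3-0->S5 S3-1->S6 S4-0->S7 S4-1->S8 S5-0->S1 S5-1->S2 S6-0->S3 S6-1->S4 S7-0->S5 S7-1->S6 S8-0->S7 S8-1->S8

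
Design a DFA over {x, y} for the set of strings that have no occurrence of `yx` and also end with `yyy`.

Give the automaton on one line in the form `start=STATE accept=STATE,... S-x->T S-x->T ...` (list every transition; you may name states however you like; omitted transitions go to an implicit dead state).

Run two small machines in parallel and take their product. One (3 states) tracks partial matches of the forbidden pattern `yx`; the other (4 states) tracks how much of the suffix `yyy` has currently been matched. Each combined state is a pair, one component from each; accept when both components accept. Minimizing collapses redundant product states.
5 states suffice.
        x   y  
>  q0   q0  q1 
   q1   q2  q3 
   q2   q2  q2 
   q3   q2  q4 
 * q4   q2  q4 
(> = start, * = accepting)

start=q0 accept=q4 q0-x->q0 q0-y->q1 q1-x->q2 q1-y->q3 q2-x->q2 q2-y->q2 q3-x->q2 q3-y->q4 q4-x->q2 q4-y->q4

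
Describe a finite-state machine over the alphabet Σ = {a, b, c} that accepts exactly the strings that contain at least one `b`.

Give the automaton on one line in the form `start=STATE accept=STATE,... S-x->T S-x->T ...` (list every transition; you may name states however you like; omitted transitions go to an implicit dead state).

start=q0 accept=q1,q2 q0-a->q0 q0-b->q1 q0-c->q0 q1-a->q1 q1-b->q2 q1-c->q1 q2-a->q2 q2-b->q2 q2-c->q2

Count `b`s, saturating at 2: state q0 means no `b` yet, q1 means one `b` seen, q2 means more than one. Each `b` increments (capped at q2); other symbols loop. Accept from {q1, q2}.
A 3-state machine:
        a   b   c  
>  q0   q0  q1  q0 
 * q1   q1  q2  q1 
 * q2   q2  q2  q2 
(> = start, * = accepting)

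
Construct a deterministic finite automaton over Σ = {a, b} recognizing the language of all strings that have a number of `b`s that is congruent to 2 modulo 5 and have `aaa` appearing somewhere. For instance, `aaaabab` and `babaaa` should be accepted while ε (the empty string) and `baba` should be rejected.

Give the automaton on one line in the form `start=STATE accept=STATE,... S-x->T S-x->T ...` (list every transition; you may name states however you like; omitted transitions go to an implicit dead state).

start=S0 accept=S14 S0-a->S1 S0-b->S2 S1-a->S3 S1-b->S2 S2-a->S4 S2-b->S5 S3-a->S6 S3-b->S2 S4-a->S7 S4-b->S5 S5-a->S8 S5-b->S9 S6-a->S6 S6-b->S10 S7-a->S10 S7-b->S5 S8-a->S11 S8-b->S9 S9-a->S12 S9-b->S13 S10-a->S10 S10-b->S14 S11-a->S14 S11-b->S9 S12-a->S15 S12-b->S13 S13-a->S16 S13-b->S0 S14-a->S14 S14-b->S17 S15-a->S17 S15-b->S13 S16-a->S18 S16-b->S0 S17-a->S17 S17-b->S19 S18-a->S19 S18-b->S0 S19-a->S19 S19-b->S6

Run two small machines in parallel and take their product. The first has 5 states tracking the count of `b`s modulo 5; the second has 4 states tracking whether and how much of `aaa` has been seen. A product state is a pair (one from each), accepting exactly when both do.
A 20-state machine:
          a    b  
>  S0     S1   S2 
   S1     S3   S2 
   S2     S4   S5 
   S3     S6   S2 
   S4     S7   S5 
   S5     S8   S9 
   S6     S6  S10 
   S7    S10   S5 
   S8    S11   S9 
   S9    S12  S13 
   S10   S10  S14 
   S11   S14   S9 
   S12   S15  S13 
   S13   S16   S0 
 * S14   S14  S17 
   S15   S17  S13 
   S16   S18   S0 
   S17   S17  S19 
   S18   S19   S0 
   S19   S19   S6 
(> = start, * = accepting)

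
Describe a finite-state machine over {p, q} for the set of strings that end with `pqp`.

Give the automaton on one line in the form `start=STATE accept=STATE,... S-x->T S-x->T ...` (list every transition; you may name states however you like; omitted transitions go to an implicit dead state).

start=S0 accept=S3 S0-p->S1 S0-q->S0 S1-p->S1 S1-q->S2 S2-p->S3 S2-q->S0 S3-p->S1 S3-q->S2

Let each state record the length of the longest suffix of the input read so far that is also a prefix of `pqp`. S1 means the last symbol is `p`; S2 means the last 2 symbols are `pq`; S3 means the last 3 symbols are `pqp`. Accept only at S3, where the string currently ends in `pqp`.
4 states suffice.
        p   q  
>  S0   S1  S0 
   S1   S1  S2 
   S2   S3  S0 
 * S3   S1  S2 
(> = start, * = accepting)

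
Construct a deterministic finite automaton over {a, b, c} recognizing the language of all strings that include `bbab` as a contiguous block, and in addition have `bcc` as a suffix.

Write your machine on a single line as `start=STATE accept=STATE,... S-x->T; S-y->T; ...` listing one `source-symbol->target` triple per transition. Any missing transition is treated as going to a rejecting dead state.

Build one automaton per condition and run them in lockstep. The first has 5 states tracking whether and how much of `bbab` has been seen; the second has 4 states tracking how much of the suffix `bcc` has currently been matched. A product state is a pair (one from each), accepting exactly when both do.
10 states suffice.
        a   b   c  
>  S0   S0  S1  S0 
   S1   S0  S2  S3 
   S2   S4  S2  S3 
   S3   S0  S1  S5 
   S4   S0  S6  S0 
   S5   S0  S1  S0 
   S6   S7  S6  S8 
   S7   S7  S6  S7 
   S8   S7  S6  S9 
 * S9   S7  S6  S7 
(> = start, * = accepting)

start=S0; accept=S9; S0-a->S0; S0-b->S1; S0-c->S0; S1-a->S0; S1-b->S2; S1-c->S3; S2-a->S4; S2-b->S2; S2-c->S3; S3-a->S0; S3-b->S1; S3-c->S5; S4-a->S0; S4-b->S6; S4-c->S0; S5-a->S0; S5-b->S1; S5-c->S0; S6-a->S7; S6-b->S6; S6-c->S8; S7-a->S7; S7-b->S6; S7-c->S7; S8-a->S7; S8-b->S6; S8-c->S9; S9-a->S7; S9-b->S6; S9-c->S7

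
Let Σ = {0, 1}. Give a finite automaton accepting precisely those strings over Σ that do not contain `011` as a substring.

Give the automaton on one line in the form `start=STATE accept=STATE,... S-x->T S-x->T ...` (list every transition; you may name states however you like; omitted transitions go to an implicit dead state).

start=s0 accept=s0,s1,s2 s0-0->s1 s0-1->s0 s1-0->s1 s1-1->s2 s2-0->s1 s2-1->s3 s3-0->s3 s3-1->s3

This is the complement of 'contains `011`'. Use the same substring-matching states — s0 through s3 holding how much of `011` has just been matched — but flip the accepting set: everything except the trap s3 accepts.
A 4-state machine:
        0   1  
>* s0   s1  s0 
 * s1   s1  s2 
 * s2   s1  s3 
   s3   s3  s3 
(> = start, * = accepting)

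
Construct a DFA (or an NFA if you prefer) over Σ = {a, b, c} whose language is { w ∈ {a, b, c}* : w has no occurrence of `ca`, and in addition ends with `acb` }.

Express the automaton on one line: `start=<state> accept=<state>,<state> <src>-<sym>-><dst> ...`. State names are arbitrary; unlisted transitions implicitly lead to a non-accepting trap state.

start=q0 accept=q5 q0-a->q1 q0-b->q0 q0-c->q2 q1-a->q1 q1-b->q0 q1-c->q3 q2-a->q4 q2-b->q0 q2-c->q2 q3-a->q4 q3-b->q5 q3-c->q2 q4-a->q4 q4-b->q4 q4-c->q4 q5-a->q1 q5-b->q0 q5-c->q2

Handle the two conditions separately and then intersect. The first has 3 states tracking partial matches of the forbidden pattern `ca`; the second has 4 states tracking how much of the suffix `acb` has currently been matched. A product state is a pair (one from each), accepting exactly when both do. Minimizing collapses redundant product states.
With 6 states:
        a   b   c  
>  q0   q1  q0  q2 
   q1   q1  q0  q3 
   q2   q4  q0  q2 
   q3   q4  q5  q2 
   q4   q4  q4  q4 
 * q5   q1  q0  q2 
(> = start, * = accepting)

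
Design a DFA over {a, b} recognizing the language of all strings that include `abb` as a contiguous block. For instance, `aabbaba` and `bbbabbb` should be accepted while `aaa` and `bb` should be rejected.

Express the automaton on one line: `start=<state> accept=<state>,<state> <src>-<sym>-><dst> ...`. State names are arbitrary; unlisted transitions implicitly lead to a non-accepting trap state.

Track how much of `abb` has been matched so far: state S0 is no progress, S3 is the absorbing accept state reached once `abb` has occurred. Intermediate states record partial matches; on a mismatch, fall back to the longest reusable overlap.
With 4 states:
        a   b  
>  S0   S1  S0 
   S1   S1  S2 
   S2   S1  S3 
 * S3   S3  S3 
(> = start, * = accepting)

start=S0 accept=S3 S0-a->S1 S0-b->S0 S1-a->S1 S1-b->S2 S2-a->S1 S2-b->S3 S3-a->S3 S3-b->S3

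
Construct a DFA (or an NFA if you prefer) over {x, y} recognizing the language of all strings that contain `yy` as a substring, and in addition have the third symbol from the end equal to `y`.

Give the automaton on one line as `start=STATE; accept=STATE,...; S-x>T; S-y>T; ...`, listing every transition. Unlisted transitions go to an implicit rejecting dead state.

start=A; accept=N,O,P,Q; A-x>B; A-y>C; B-x>D; B-y>E; C-x>F; C-y>G; D-x>H; D-y>I; E-x>J; E-y>K; F-x>L; F-y>M; G-x>N; G-y>O; H-x>H; H-y>I; I-x>J; I-y>K; J-x>L; J-y>M; K-x>N; K-y>O; L-x>H; L-y>I; M-x>J; M-y>K; N-x>P; N-y>Q; O-x>N; O-y>O; P-x>R; P-y>S; Q-x>T; Q-y>K; R-x>R; R-y>S; S-x>T; S-y>K; T-x>P; T-y>Q

Run two small machines in parallel and take their product. The first has 3 states tracking whether and how much of `yy` has been seen; the second has 15 states tracking the last 3 symbols read. A product state is a pair (one from each), accepting exactly when both do.
       x  y 
>  A   B  C 
   B   D  E 
   C   F  G 
   D   H  I 
   E   J  K 
   F   L  M 
   G   N  O 
   H   H  I 
   I   J  K 
   J   L  M 
   K   N  O 
   L   H  I 
   M   J  K 
 * N   P  Q 
 * O   N  O 
 * P   R  S 
 * Q   T  K 
   R   R  S 
   S   T  K 
   T   P  Q 
(> = start, * = accepting)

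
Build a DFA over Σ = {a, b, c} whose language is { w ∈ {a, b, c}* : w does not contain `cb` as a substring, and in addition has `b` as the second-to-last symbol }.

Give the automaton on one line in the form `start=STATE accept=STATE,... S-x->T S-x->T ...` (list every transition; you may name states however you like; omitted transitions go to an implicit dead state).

Run two small machines in parallel and take their product. The first has 3 states tracking partial matches of the forbidden pattern `cb`; the second has 13 states tracking the last 2 symbols read. A product state is a pair (one from each), accepting exactly when both do. After merging equivalent states the machine shrinks.
With 7 states:
        a   b   c  
>  q0   q0  q1  q2 
   q1   q3  q4  q5 
   q2   q0  q6  q2 
 * q3   q0  q1  q2 
 * q4   q3  q4  q5 
 * q5   q0  q6  q2 
   q6   q6  q6  q6 
(> = start, * = accepting)

start=q0 accept=q3,q4,q5 q0-a->q0 q0-b->q1 q0-c->q2 q1-a->q3 q1-b->q4 q1-c->q5 q2-a->q0 q2-b->q6 q2-c->q2 q3-a->q0 q3-b->q1 q3-c->q2 q4-a->q3 q4-b->q4 q4-c->q5 q5-a->q0 q5-b->q6 q5-c->q2 q6-a->q6 q6-b->q6 q6-c->q6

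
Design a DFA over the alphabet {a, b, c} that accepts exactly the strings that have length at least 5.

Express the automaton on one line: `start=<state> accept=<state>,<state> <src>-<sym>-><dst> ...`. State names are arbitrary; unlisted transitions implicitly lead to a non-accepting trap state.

start=S0 accept=S5,S6 S0-a->S1 S0-b->S1 S0-c->S1 S1-a->S2 S1-b->S2 S1-c->S2 S2-a->S3 S2-b->S3 S2-c->S3 S3-a->S4 S3-b->S4 S3-c->S4 S4-a->S5 S4-b->S5 S4-c->S5 S5-a->S6 S5-b->S6 S5-c->S6 S6-a->S6 S6-b->S6 S6-c->S6

Count input length up to 6: every symbol moves from S0 toward S6, which means 'more than 5' and absorbs. Accept from {S5, S6}.
With 7 states:
        a   b   c  
>  S0   S1  S1  S1 
   S1   S2  S2  S2 
   S2   S3  S3  S3 
   S3   S4  S4  S4 
   S4   S5  S5  S5 
 * S5   S6  S6  S6 
 * S6   S6  S6  S6 
(> = start, * = accepting)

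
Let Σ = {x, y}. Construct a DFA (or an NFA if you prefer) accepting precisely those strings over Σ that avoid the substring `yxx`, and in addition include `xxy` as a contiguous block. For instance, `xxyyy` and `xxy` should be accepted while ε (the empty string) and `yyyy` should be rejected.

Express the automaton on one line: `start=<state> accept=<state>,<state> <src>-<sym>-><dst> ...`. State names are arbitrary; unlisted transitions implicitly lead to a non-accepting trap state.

Build one automaton per condition and run them in lockstep. One (4 states) tracks partial matches of the forbidden pattern `yxx`; the other (4 states) tracks whether and how much of `xxy` has been seen. Each combined state is a pair, one component from each; accept when both components accept. Equivalent product states are then merged.
With 6 states:
        x   y  
>  s0   s1  s2 
   s1   s3  s2 
   s2   s2  s2 
   s3   s3  s4 
 * s4   s5  s4 
 * s5   s2  s4 
(> = start, * = accepting)

start=s0 accept=s4,s5 s0-x->s1 s0-y->s2 s1-x->s3 s1-y->s2 s2-x->s2 s2-y->s2 s3-x->s3 s3-y->s4 s4-x->s5 s4-y->s4 s5-x->s2 s5-y->s4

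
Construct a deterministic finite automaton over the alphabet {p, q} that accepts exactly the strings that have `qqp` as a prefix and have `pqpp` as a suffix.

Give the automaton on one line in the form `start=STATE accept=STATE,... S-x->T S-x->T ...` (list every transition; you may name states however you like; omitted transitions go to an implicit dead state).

Run two small machines in parallel and take their product. The first has 5 states tracking whether the input so far still matches the prefix `qqp`; the second has 5 states tracking how much of the suffix `pqpp` has currently been matched. A product state is a pair (one from each), accepting exactly when both do.
A 13-state machine:
       p  q 
>  A   B  C 
   B   B  D 
   C   B  E 
   D   F  G 
   E   H  G 
   F   I  D 
   G   B  G 
   H   H  J 
   I   B  D 
   J   K  L 
   K   M  J 
   L   H  L 
 * M   H  J 
(> = start, * = accepting)

start=A accept=M A-p->B A-q->C B-p->B B-q->D C-p->B C-q->E D-p->F D-q->G E-p->H E-q->G F-p->I F-q->D G-p->B G-q->G H-p->H H-q->J I-p->B I-q->D J-p->K J-q->L K-p->M K-q->J L-p->H L-q->L M-p->H M-q->J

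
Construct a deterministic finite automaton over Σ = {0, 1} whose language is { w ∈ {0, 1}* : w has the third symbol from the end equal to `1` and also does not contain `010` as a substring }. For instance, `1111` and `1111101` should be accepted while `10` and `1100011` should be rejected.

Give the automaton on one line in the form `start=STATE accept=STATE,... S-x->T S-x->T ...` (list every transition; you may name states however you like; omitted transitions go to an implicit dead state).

Handle the two conditions separately and then intersect. The first has 15 states tracking the last 3 symbols read; the second has 4 states tracking partial matches of the forbidden pattern `010`. A product state is a pair (one from each), accepting exactly when both do.
With 22 states:
          0    1  
>  q0     q1   q2 
   q1     q3   q4 
   q2     q5   q6 
   q3     q7   q8 
   q4     q9  q10 
   q5    q11  q12 
   q6    q13  q14 
   q7     q7   q8 
   q8     q9  q10 
   q9    q15  q16 
   q10   q13  q14 
 * q11    q7   q8 
 * q12    q9  q10 
 * q13   q11  q12 
 * q14   q13  q14 
   q15   q17  q18 
   q16    q9  q19 
   q17   q17  q18 
   q18    q9  q19 
   q19   q20  q21 
   q20   q15  q16 
   q21   q20  q21 
(> = start, * = accepting)

start=q0 accept=q11,q12,q13,q14 q0-0->q1 q0-1->q2 q1-0->q3 q1-1->q4 q2-0->q5 q2-1->q6 q3-0->q7 q3-1->q8 q4-0->q9 q4-1->q10 q5-0->q11 q5-1->q12 q6-0->q13 q6-1->q14 q7-0->q7 q7-1->q8 q8-0->q9 q8-1->q10 q9-0->q15 q9-1->q16 q10-0->q13 q10-1->q14 q11-0->q7 q11-1->q8 q12-0->q9 q12-1->q10 q13-0->q11 q13-1->q12 q14-0->q13 q14-1->q14 q15-0->q17 q15-1->q18 q16-0->q9 q16-1->q19 q17-0->q17 q17-1->q18 q18-0->q9 q18-1->q19 q19-0->q20 q19-1->q21 q20-0->q15 q20-1->q16 q21-0->q20 q21-1->q21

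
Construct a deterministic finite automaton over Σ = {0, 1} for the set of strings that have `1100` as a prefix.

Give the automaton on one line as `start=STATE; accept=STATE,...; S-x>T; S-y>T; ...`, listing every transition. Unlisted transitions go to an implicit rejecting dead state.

start=q0; accept=q4; q0-0>q5; q0-1>q1; q1-0>q5; q1-1>q2; q2-0>q3; q2-1>q5; q3-0>q4; q3-1>q5; q4-0>q4; q4-1>q4; q5-0>q5; q5-1>q5

Walk along `1100` while the input agrees: from q0 take `1` to q1, and so on. Any deviation drops to the rejecting sink q5. Once q4 is reached the prefix is confirmed and every continuation is accepted.
6 states suffice.
        0   1  
>  q0   q5  q1 
   q1   q5  q2 
   q2   q3  q5 
   q3   q4  q5 
 * q4   q4  q4 
   q5   q5  q5 
(> = start, * = accepting)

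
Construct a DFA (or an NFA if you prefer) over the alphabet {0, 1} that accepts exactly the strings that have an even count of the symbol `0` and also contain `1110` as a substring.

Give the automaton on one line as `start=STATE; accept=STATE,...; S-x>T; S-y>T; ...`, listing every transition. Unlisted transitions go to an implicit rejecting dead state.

Handle the two conditions separately and then intersect. One (2 states) tracks the count of `0`s modulo 2; the other (5 states) tracks whether and how much of `1110` has been seen. Each combined state is a pair, one component from each; accept when both components accept. After merging equivalent states the machine shrinks.
A 9-state machine:
        0   1  
>  q0   q1  q2 
   q1   q0  q3 
   q2   q1  q4 
   q3   q0  q5 
   q4   q1  q6 
   q5   q0  q7 
   q6   q7  q6 
   q7   q8  q7 
 * q8   q7  q8 
(> = start, * = accepting)

start=q0; accept=q8; q0-0>q1; q0-1>q2; q1-0>q0; q1-1>q3; q2-0>q1; q2-1>q4; q3-0>q0; q3-1>q5; q4-0>q1; q4-1>q6; q5-0>q0; q5-1>q7; q6-0>q7; q6-1>q6; q7-0>q8; q7-1>q7; q8-0>q7; q8-1>q8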